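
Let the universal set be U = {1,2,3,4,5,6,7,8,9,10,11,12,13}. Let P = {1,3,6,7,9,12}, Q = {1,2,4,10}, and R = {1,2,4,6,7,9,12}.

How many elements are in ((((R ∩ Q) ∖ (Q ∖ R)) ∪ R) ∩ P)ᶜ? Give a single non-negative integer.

8

R ∩ Q = {1,2,4}
Q ∖ R = {10}
(R ∩ Q) ∖ (Q ∖ R) = {1,2,4}
((R ∩ Q) ∖ (Q ∖ R)) ∪ R = {1,2,4,6,7,9,12}
(((R ∩ Q) ∖ (Q ∖ R)) ∪ R) ∩ P = {1,6,7,9,12}
((((R ∩ Q) ∖ (Q ∖ R)) ∪ R) ∩ P)ᶜ = {2,3,4,5,8,10,11,13}
|((((R ∩ Q) ∖ (Q ∖ R)) ∪ R) ∩ P)ᶜ| = 8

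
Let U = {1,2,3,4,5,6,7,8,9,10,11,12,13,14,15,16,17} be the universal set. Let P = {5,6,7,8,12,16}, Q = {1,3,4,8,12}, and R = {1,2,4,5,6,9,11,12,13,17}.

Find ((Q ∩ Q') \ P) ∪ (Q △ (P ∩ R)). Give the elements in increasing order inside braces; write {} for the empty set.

{1,3,4,5,6,8}

Q' = {2,5,6,7,9,10,11,13,14,15,16,17}
Q ∩ Q' = {}
(Q ∩ Q') \ P = {}
P ∩ R = {5,6,12}
Q △ (P ∩ R) = {1,3,4,5,6,8}
((Q ∩ Q') \ P) ∪ (Q △ (P ∩ R)) = {1,3,4,5,6,8}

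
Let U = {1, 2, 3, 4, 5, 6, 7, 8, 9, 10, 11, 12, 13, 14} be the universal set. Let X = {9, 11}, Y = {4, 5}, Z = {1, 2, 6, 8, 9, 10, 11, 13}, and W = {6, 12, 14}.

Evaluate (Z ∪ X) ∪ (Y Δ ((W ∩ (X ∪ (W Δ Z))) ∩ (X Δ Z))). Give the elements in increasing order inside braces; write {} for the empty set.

{1, 2, 4, 5, 6, 8, 9, 10, 11, 13}

Z ∪ X = {1, 2, 6, 8, 9, 10, 11, 13}
W Δ Z = {1, 2, 8, 9, 10, 11, 12, 13, 14}
X ∪ (W Δ Z) = {1, 2, 8, 9, 10, 11, 12, 13, 14}
W ∩ (X ∪ (W Δ Z)) = {12, 14}
X Δ Z = {1, 2, 6, 8, 10, 13}
(W ∩ (X ∪ (W Δ Z))) ∩ (X Δ Z) = {}
Y Δ ((W ∩ (X ∪ (W Δ Z))) ∩ (X Δ Z)) = {4, 5}
(Z ∪ X) ∪ (Y Δ ((W ∩ (X ∪ (W Δ Z))) ∩ (X Δ Z))) = {1, 2, 4, 5, 6, 8, 9, 10, 11, 13}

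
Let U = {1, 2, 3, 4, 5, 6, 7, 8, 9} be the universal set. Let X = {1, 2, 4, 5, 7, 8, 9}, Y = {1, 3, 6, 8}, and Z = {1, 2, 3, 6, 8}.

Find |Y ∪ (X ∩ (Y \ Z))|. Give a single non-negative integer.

4

Y \ Z = {}
X ∩ (Y \ Z) = {}
Y ∪ (X ∩ (Y \ Z)) = {1, 3, 6, 8}
|Y ∪ (X ∩ (Y \ Z))| = 4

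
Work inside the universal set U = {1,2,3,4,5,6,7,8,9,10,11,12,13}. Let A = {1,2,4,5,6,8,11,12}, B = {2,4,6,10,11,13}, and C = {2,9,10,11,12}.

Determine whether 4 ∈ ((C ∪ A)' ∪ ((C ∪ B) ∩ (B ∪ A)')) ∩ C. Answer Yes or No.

4 ∉ C and 4 ∈ A, so 4 ∈ C ∪ A
4 ∉ (C ∪ A)' since 4 ∈ (C ∪ A)
4 ∉ C and 4 ∈ B, so 4 ∈ C ∪ B
4 ∈ B and 4 ∈ A, so 4 ∈ B ∪ A
4 ∉ (B ∪ A)' since 4 ∈ (B ∪ A)
4 ∈ (C ∪ B) and 4 ∉ (B ∪ A)', so 4 ∉ (C ∪ B) ∩ (B ∪ A)'
4 ∉ (C ∪ A)' and 4 ∉ ((C ∪ B) ∩ (B ∪ A)'), so 4 ∉ (C ∪ A)' ∪ ((C ∪ B) ∩ (B ∪ A)')
4 ∉ ((C ∪ A)' ∪ ((C ∪ B) ∩ (B ∪ A)')) and 4 ∉ C, so 4 ∉ ((C ∪ A)' ∪ ((C ∪ B) ∩ (B ∪ A)')) ∩ C

No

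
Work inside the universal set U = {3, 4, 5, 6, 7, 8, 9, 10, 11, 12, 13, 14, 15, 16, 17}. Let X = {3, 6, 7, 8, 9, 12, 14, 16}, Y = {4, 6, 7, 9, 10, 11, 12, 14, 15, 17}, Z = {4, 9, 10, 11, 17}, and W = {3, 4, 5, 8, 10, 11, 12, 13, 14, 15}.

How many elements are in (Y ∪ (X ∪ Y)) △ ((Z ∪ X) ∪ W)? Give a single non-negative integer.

X ∪ Y = {3, 4, 6, 7, 8, 9, 10, 11, 12, 14, 15, 16, 17}
Y ∪ (X ∪ Y) = {3, 4, 6, 7, 8, 9, 10, 11, 12, 14, 15, 16, 17}
Z ∪ X = {3, 4, 6, 7, 8, 9, 10, 11, 12, 14, 16, 17}
(Z ∪ X) ∪ W = {3, 4, 5, 6, 7, 8, 9, 10, 11, 12, 13, 14, 15, 16, 17}
(Y ∪ (X ∪ Y)) △ ((Z ∪ X) ∪ W) = {5, 13}
|(Y ∪ (X ∪ Y)) △ ((Z ∪ X) ∪ W)| = 2

2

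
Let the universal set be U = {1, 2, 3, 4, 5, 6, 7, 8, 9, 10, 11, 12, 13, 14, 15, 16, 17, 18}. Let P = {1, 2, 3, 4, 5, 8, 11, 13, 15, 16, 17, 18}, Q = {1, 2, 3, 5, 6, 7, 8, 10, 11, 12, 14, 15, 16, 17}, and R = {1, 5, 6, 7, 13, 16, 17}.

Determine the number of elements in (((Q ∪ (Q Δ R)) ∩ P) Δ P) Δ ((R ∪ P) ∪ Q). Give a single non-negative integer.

15

Q Δ R = {2, 3, 8, 10, 11, 12, 13, 14, 15}
Q ∪ (Q Δ R) = {1, 2, 3, 5, 6, 7, 8, 10, 11, 12, 13, 14, 15, 16, 17}
(Q ∪ (Q Δ R)) ∩ P = {1, 2, 3, 5, 8, 11, 13, 15, 16, 17}
((Q ∪ (Q Δ R)) ∩ P) Δ P = {4, 18}
R ∪ P = {1, 2, 3, 4, 5, 6, 7, 8, 11, 13, 15, 16, 17, 18}
(R ∪ P) ∪ Q = {1, 2, 3, 4, 5, 6, 7, 8, 10, 11, 12, 13, 14, 15, 16, 17, 18}
(((Q ∪ (Q Δ R)) ∩ P) Δ P) Δ ((R ∪ P) ∪ Q) = {1, 2, 3, 5, 6, 7, 8, 10, 11, 12, 13, 14, 15, 16, 17}
|(((Q ∪ (Q Δ R)) ∩ P) Δ P) Δ ((R ∪ P) ∪ Q)| = 15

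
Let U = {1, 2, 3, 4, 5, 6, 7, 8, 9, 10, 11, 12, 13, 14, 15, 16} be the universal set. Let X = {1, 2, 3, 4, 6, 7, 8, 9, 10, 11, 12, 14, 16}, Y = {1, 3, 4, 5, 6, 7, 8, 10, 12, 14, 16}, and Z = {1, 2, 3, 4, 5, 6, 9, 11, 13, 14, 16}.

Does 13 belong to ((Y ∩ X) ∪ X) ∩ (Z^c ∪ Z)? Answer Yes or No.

No

13 ∉ Y and 13 ∉ X, so 13 ∉ Y ∩ X
13 ∉ (Y ∩ X) and 13 ∉ X, so 13 ∉ (Y ∩ X) ∪ X
13 ∈ Z, so 13 ∉ Z^c
13 ∉ Z^c and 13 ∈ Z, so 13 ∈ Z^c ∪ Z
13 ∉ ((Y ∩ X) ∪ X) and 13 ∈ (Z^c ∪ Z), so 13 ∉ ((Y ∩ X) ∪ X) ∩ (Z^c ∪ Z)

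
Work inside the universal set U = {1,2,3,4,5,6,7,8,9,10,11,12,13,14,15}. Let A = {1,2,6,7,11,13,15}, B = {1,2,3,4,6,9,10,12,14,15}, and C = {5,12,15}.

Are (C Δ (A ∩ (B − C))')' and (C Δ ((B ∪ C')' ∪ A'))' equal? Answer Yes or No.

B − C = {1,2,3,4,6,9,10,14}
A ∩ (B − C) = {1,2,6}
(A ∩ (B − C))' = {3,4,5,7,8,9,10,11,12,13,14,15}
C Δ (A ∩ (B − C))' = {3,4,7,8,9,10,11,13,14}
(C Δ (A ∩ (B − C))')' = {1,2,5,6,12,15}
C' = {1,2,3,4,6,7,8,9,10,11,13,14}
B ∪ C' = {1,2,3,4,6,7,8,9,10,11,12,13,14,15}
(B ∪ C')' = {5}
A' = {3,4,5,8,9,10,12,14}
(B ∪ C')' ∪ A' = {3,4,5,8,9,10,12,14}
C Δ ((B ∪ C')' ∪ A') = {3,4,8,9,10,14,15}
(C Δ ((B ∪ C')' ∪ A'))' = {1,2,5,6,7,11,12,13}
7 ∈ (C Δ ((B ∪ C')' ∪ A'))' but 7 ∉ (C Δ (A ∩ (B − C))')', so they differ.

No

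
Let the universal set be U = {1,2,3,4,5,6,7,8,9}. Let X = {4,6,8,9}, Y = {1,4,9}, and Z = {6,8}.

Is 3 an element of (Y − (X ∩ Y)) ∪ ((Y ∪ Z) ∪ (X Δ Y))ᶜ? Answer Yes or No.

Yes

3 ∉ X and 3 ∉ Y, so 3 ∉ X ∩ Y
3 ∉ Y and 3 ∉ (X ∩ Y), so 3 ∉ Y − (X ∩ Y)
3 ∉ Y and 3 ∉ Z, so 3 ∉ Y ∪ Z
3 ∉ X and 3 ∉ Y, so 3 ∉ X Δ Y
3 ∉ (Y ∪ Z) and 3 ∉ (X Δ Y), so 3 ∉ (Y ∪ Z) ∪ (X Δ Y)
3 ∈ ((Y ∪ Z) ∪ (X Δ Y))ᶜ since 3 ∉ ((Y ∪ Z) ∪ (X Δ Y))
3 ∉ (Y − (X ∩ Y)) and 3 ∈ ((Y ∪ Z) ∪ (X Δ Y))ᶜ, so 3 ∈ (Y − (X ∩ Y)) ∪ ((Y ∪ Z) ∪ (X Δ Y))ᶜ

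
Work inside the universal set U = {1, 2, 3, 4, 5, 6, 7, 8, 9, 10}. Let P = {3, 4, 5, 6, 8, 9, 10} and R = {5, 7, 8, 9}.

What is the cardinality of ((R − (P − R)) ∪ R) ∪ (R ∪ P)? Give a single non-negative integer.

8

P − R = {3, 4, 6, 10}
R − (P − R) = {5, 7, 8, 9}
(R − (P − R)) ∪ R = {5, 7, 8, 9}
R ∪ P = {3, 4, 5, 6, 7, 8, 9, 10}
((R − (P − R)) ∪ R) ∪ (R ∪ P) = {3, 4, 5, 6, 7, 8, 9, 10}
|((R − (P − R)) ∪ R) ∪ (R ∪ P)| = 8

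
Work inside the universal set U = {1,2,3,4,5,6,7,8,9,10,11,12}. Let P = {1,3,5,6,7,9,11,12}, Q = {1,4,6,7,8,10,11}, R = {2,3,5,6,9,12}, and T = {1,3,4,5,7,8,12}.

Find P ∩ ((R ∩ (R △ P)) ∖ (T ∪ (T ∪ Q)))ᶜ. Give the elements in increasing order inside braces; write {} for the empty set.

R △ P = {1,2,7,11}
R ∩ (R △ P) = {2}
T ∪ Q = {1,3,4,5,6,7,8,10,11,12}
T ∪ (T ∪ Q) = {1,3,4,5,6,7,8,10,11,12}
(R ∩ (R △ P)) ∖ (T ∪ (T ∪ Q)) = {2}
((R ∩ (R △ P)) ∖ (T ∪ (T ∪ Q)))ᶜ = {1,3,4,5,6,7,8,9,10,11,12}
P ∩ ((R ∩ (R △ P)) ∖ (T ∪ (T ∪ Q)))ᶜ = {1,3,5,6,7,9,11,12}

{1,3,5,6,7,9,11,12}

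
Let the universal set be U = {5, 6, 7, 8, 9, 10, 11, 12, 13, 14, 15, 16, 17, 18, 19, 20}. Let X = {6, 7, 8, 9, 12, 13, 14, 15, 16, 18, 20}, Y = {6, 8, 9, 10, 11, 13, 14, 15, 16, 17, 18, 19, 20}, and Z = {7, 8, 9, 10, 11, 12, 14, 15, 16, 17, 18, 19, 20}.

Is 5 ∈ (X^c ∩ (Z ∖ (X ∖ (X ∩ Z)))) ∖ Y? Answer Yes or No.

5 ∉ X, so 5 ∈ X^c
5 ∉ X and 5 ∉ Z, so 5 ∉ X ∩ Z
5 ∉ X and 5 ∉ (X ∩ Z), so 5 ∉ X ∖ (X ∩ Z)
5 ∉ Z and 5 ∉ (X ∖ (X ∩ Z)), so 5 ∉ Z ∖ (X ∖ (X ∩ Z))
5 ∈ X^c and 5 ∉ (Z ∖ (X ∖ (X ∩ Z))), so 5 ∉ X^c ∩ (Z ∖ (X ∖ (X ∩ Z)))
5 ∉ (X^c ∩ (Z ∖ (X ∖ (X ∩ Z)))) and 5 ∉ Y, so 5 ∉ (X^c ∩ (Z ∖ (X ∖ (X ∩ Z)))) ∖ Y

No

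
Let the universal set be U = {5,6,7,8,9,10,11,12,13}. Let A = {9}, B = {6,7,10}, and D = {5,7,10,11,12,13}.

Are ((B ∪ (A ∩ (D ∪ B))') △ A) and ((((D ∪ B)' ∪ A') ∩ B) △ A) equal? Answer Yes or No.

No

D ∪ B = {5,6,7,10,11,12,13}
A ∩ (D ∪ B) = {}
(A ∩ (D ∪ B))' = {5,6,7,8,9,10,11,12,13}
B ∪ (A ∩ (D ∪ B))' = {5,6,7,8,9,10,11,12,13}
(B ∪ (A ∩ (D ∪ B))') △ A = {5,6,7,8,10,11,12,13}
(D ∪ B)' = {8,9}
A' = {5,6,7,8,10,11,12,13}
(D ∪ B)' ∪ A' = {5,6,7,8,9,10,11,12,13}
((D ∪ B)' ∪ A') ∩ B = {6,7,10}
(((D ∪ B)' ∪ A') ∩ B) △ A = {6,7,9,10}
5 ∈ (B ∪ (A ∩ (D ∪ B))') △ A but 5 ∉ (((D ∪ B)' ∪ A') ∩ B) △ A, so they differ.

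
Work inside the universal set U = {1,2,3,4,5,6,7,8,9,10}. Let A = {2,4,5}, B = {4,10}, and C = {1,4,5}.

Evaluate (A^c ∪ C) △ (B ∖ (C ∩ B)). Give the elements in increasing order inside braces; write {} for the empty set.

A^c = {1,3,6,7,8,9,10}
A^c ∪ C = {1,3,4,5,6,7,8,9,10}
C ∩ B = {4}
B ∖ (C ∩ B) = {10}
(A^c ∪ C) △ (B ∖ (C ∩ B)) = {1,3,4,5,6,7,8,9}

{1,3,4,5,6,7,8,9}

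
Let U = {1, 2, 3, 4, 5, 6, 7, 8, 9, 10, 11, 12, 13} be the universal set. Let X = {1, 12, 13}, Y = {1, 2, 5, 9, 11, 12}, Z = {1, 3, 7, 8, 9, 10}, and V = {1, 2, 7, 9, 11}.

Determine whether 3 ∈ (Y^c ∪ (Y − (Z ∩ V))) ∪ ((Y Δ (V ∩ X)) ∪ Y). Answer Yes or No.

Yes

3 ∉ Y, so 3 ∈ Y^c
3 ∈ Z and 3 ∉ V, so 3 ∉ Z ∩ V
3 ∉ Y and 3 ∉ (Z ∩ V), so 3 ∉ Y − (Z ∩ V)
3 ∈ Y^c and 3 ∉ (Y − (Z ∩ V)), so 3 ∈ Y^c ∪ (Y − (Z ∩ V))
3 ∉ V and 3 ∉ X, so 3 ∉ V ∩ X
3 ∉ Y and 3 ∉ (V ∩ X), so 3 ∉ Y Δ (V ∩ X)
3 ∉ (Y Δ (V ∩ X)) and 3 ∉ Y, so 3 ∉ (Y Δ (V ∩ X)) ∪ Y
3 ∈ (Y^c ∪ (Y − (Z ∩ V))) and 3 ∉ ((Y Δ (V ∩ X)) ∪ Y), so 3 ∈ (Y^c ∪ (Y − (Z ∩ V))) ∪ ((Y Δ (V ∩ X)) ∪ Y)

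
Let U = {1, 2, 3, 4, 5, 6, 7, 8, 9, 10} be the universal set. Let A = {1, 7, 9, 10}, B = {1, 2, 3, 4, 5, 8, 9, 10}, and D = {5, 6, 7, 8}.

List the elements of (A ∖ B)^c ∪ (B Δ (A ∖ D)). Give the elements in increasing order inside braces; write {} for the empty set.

A ∖ B = {7}
(A ∖ B)^c = {1, 2, 3, 4, 5, 6, 8, 9, 10}
A ∖ D = {1, 9, 10}
B Δ (A ∖ D) = {2, 3, 4, 5, 8}
(A ∖ B)^c ∪ (B Δ (A ∖ D)) = {1, 2, 3, 4, 5, 6, 8, 9, 10}

{1, 2, 3, 4, 5, 6, 8, 9, 10}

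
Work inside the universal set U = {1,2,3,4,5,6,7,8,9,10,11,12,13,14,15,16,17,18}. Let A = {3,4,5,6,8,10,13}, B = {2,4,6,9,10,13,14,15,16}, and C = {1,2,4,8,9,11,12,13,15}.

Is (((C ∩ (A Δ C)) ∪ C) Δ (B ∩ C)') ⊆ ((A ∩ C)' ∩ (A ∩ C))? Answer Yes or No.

No

A Δ C = {1,2,3,5,6,9,10,11,12,15}
C ∩ (A Δ C) = {1,2,9,11,12,15}
(C ∩ (A Δ C)) ∪ C = {1,2,4,8,9,11,12,13,15}
B ∩ C = {2,4,9,13,15}
(B ∩ C)' = {1,3,5,6,7,8,10,11,12,14,16,17,18}
((C ∩ (A Δ C)) ∪ C) Δ (B ∩ C)' = {2,3,4,5,6,7,9,10,13,14,15,16,17,18}
A ∩ C = {4,8,13}
(A ∩ C)' = {1,2,3,5,6,7,9,10,11,12,14,15,16,17,18}
(A ∩ C)' ∩ (A ∩ C) = {}
2 ∈ ((C ∩ (A Δ C)) ∪ C) Δ (B ∩ C)' but 2 ∉ (A ∩ C)' ∩ (A ∩ C), so the inclusion fails.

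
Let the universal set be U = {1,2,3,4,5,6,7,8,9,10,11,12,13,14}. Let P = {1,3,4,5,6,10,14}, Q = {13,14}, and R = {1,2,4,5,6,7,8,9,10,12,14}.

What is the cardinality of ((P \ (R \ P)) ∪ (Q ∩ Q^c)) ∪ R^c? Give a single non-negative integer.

R \ P = {2,7,8,9,12}
P \ (R \ P) = {1,3,4,5,6,10,14}
Q^c = {1,2,3,4,5,6,7,8,9,10,11,12}
Q ∩ Q^c = {}
(P \ (R \ P)) ∪ (Q ∩ Q^c) = {1,3,4,5,6,10,14}
R^c = {3,11,13}
((P \ (R \ P)) ∪ (Q ∩ Q^c)) ∪ R^c = {1,3,4,5,6,10,11,13,14}
|((P \ (R \ P)) ∪ (Q ∩ Q^c)) ∪ R^c| = 9

9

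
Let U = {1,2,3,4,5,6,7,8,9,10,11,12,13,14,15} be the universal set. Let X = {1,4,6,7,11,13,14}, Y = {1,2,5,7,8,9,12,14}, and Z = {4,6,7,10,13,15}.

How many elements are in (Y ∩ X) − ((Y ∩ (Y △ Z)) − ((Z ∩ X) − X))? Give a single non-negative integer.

1

Y ∩ X = {1,7,14}
Y △ Z = {1,2,4,5,6,8,9,10,12,13,14,15}
Y ∩ (Y △ Z) = {1,2,5,8,9,12,14}
Z ∩ X = {4,6,7,13}
(Z ∩ X) − X = {}
(Y ∩ (Y △ Z)) − ((Z ∩ X) − X) = {1,2,5,8,9,12,14}
(Y ∩ X) − ((Y ∩ (Y △ Z)) − ((Z ∩ X) − X)) = {7}
|(Y ∩ X) − ((Y ∩ (Y △ Z)) − ((Z ∩ X) − X))| = 1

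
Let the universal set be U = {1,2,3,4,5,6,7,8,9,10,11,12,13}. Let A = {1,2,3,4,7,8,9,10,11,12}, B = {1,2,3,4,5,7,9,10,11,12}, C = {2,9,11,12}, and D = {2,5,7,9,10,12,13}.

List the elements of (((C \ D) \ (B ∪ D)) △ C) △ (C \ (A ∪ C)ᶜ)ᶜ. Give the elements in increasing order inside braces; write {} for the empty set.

C \ D = {11}
B ∪ D = {1,2,3,4,5,7,9,10,11,12,13}
(C \ D) \ (B ∪ D) = {}
((C \ D) \ (B ∪ D)) △ C = {2,9,11,12}
A ∪ C = {1,2,3,4,7,8,9,10,11,12}
(A ∪ C)ᶜ = {5,6,13}
C \ (A ∪ C)ᶜ = {2,9,11,12}
(C \ (A ∪ C)ᶜ)ᶜ = {1,3,4,5,6,7,8,10,13}
(((C \ D) \ (B ∪ D)) △ C) △ (C \ (A ∪ C)ᶜ)ᶜ = {1,2,3,4,5,6,7,8,9,10,11,12,13}

{1,2,3,4,5,6,7,8,9,10,11,12,13}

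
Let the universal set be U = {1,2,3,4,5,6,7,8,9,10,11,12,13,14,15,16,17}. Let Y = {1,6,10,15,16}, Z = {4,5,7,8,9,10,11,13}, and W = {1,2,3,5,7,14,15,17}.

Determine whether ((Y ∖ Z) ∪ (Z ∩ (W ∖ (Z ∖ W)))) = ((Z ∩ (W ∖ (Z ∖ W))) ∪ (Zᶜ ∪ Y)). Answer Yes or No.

Y ∖ Z = {1,6,15,16}
Z ∖ W = {4,8,9,10,11,13}
W ∖ (Z ∖ W) = {1,2,3,5,7,14,15,17}
Z ∩ (W ∖ (Z ∖ W)) = {5,7}
(Y ∖ Z) ∪ (Z ∩ (W ∖ (Z ∖ W))) = {1,5,6,7,15,16}
Zᶜ = {1,2,3,6,12,14,15,16,17}
Zᶜ ∪ Y = {1,2,3,6,10,12,14,15,16,17}
(Z ∩ (W ∖ (Z ∖ W))) ∪ (Zᶜ ∪ Y) = {1,2,3,5,6,7,10,12,14,15,16,17}
2 ∈ (Z ∩ (W ∖ (Z ∖ W))) ∪ (Zᶜ ∪ Y) but 2 ∉ (Y ∖ Z) ∪ (Z ∩ (W ∖ (Z ∖ W))), so they differ.

No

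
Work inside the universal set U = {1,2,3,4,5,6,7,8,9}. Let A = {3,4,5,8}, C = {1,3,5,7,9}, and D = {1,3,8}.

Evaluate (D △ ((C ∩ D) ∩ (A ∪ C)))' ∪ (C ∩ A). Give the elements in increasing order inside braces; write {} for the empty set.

C ∩ D = {1,3}
A ∪ C = {1,3,4,5,7,8,9}
(C ∩ D) ∩ (A ∪ C) = {1,3}
D △ ((C ∩ D) ∩ (A ∪ C)) = {8}
(D △ ((C ∩ D) ∩ (A ∪ C)))' = {1,2,3,4,5,6,7,9}
C ∩ A = {3,5}
(D △ ((C ∩ D) ∩ (A ∪ C)))' ∪ (C ∩ A) = {1,2,3,4,5,6,7,9}

{1,2,3,4,5,6,7,9}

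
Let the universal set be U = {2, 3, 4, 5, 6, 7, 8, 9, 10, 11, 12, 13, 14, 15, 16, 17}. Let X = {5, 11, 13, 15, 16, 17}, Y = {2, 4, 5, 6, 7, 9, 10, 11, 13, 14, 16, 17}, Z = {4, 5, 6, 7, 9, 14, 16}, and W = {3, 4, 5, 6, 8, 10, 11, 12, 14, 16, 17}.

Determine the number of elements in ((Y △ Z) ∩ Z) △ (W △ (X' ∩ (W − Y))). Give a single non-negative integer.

8

Y △ Z = {2, 10, 11, 13, 17}
(Y △ Z) ∩ Z = {}
X' = {2, 3, 4, 6, 7, 8, 9, 10, 12, 14}
W − Y = {3, 8, 12}
X' ∩ (W − Y) = {3, 8, 12}
W △ (X' ∩ (W − Y)) = {4, 5, 6, 10, 11, 14, 16, 17}
((Y △ Z) ∩ Z) △ (W △ (X' ∩ (W − Y))) = {4, 5, 6, 10, 11, 14, 16, 17}
|((Y △ Z) ∩ Z) △ (W △ (X' ∩ (W − Y)))| = 8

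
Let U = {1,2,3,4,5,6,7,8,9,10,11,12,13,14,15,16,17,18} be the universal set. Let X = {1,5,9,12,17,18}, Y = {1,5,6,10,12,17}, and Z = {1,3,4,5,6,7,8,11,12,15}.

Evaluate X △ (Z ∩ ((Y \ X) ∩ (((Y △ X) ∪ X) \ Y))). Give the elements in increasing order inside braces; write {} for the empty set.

{1,5,9,12,17,18}

Y \ X = {6,10}
Y △ X = {6,9,10,18}
(Y △ X) ∪ X = {1,5,6,9,10,12,17,18}
((Y △ X) ∪ X) \ Y = {9,18}
(Y \ X) ∩ (((Y △ X) ∪ X) \ Y) = {}
Z ∩ ((Y \ X) ∩ (((Y △ X) ∪ X) \ Y)) = {}
X △ (Z ∩ ((Y \ X) ∩ (((Y △ X) ∪ X) \ Y))) = {1,5,9,12,17,18}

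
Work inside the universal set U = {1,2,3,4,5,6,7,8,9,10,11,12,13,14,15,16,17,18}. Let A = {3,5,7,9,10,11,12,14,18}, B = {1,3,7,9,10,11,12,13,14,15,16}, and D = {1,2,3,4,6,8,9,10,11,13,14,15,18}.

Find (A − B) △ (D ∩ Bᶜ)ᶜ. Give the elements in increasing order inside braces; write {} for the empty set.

A − B = {5,18}
Bᶜ = {2,4,5,6,8,17,18}
D ∩ Bᶜ = {2,4,6,8,18}
(D ∩ Bᶜ)ᶜ = {1,3,5,7,9,10,11,12,13,14,15,16,17}
(A − B) △ (D ∩ Bᶜ)ᶜ = {1,3,7,9,10,11,12,13,14,15,16,17,18}

{1,3,7,9,10,11,12,13,14,15,16,17,18}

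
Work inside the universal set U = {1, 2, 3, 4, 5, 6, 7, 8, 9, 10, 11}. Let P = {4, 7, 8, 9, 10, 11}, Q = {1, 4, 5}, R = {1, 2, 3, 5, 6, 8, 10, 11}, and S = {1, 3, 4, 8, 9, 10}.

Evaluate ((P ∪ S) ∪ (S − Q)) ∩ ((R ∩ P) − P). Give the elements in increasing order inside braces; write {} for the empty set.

{}

P ∪ S = {1, 3, 4, 7, 8, 9, 10, 11}
S − Q = {3, 8, 9, 10}
(P ∪ S) ∪ (S − Q) = {1, 3, 4, 7, 8, 9, 10, 11}
R ∩ P = {8, 10, 11}
(R ∩ P) − P = {}
((P ∪ S) ∪ (S − Q)) ∩ ((R ∩ P) − P) = {}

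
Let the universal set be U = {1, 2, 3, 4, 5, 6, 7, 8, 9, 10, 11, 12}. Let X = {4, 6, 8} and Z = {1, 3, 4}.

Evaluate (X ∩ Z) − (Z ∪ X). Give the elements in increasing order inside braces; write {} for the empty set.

X ∩ Z = {4}
Z ∪ X = {1, 3, 4, 6, 8}
(X ∩ Z) − (Z ∪ X) = {}

{}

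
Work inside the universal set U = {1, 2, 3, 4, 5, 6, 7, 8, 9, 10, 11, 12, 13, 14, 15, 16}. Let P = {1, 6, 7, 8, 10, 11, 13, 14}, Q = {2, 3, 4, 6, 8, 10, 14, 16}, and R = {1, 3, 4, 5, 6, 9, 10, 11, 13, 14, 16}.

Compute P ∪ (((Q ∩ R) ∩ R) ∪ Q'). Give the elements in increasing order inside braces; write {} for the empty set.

{1, 3, 4, 5, 6, 7, 8, 9, 10, 11, 12, 13, 14, 15, 16}

Q ∩ R = {3, 4, 6, 10, 14, 16}
(Q ∩ R) ∩ R = {3, 4, 6, 10, 14, 16}
Q' = {1, 5, 7, 9, 11, 12, 13, 15}
((Q ∩ R) ∩ R) ∪ Q' = {1, 3, 4, 5, 6, 7, 9, 10, 11, 12, 13, 14, 15, 16}
P ∪ (((Q ∩ R) ∩ R) ∪ Q') = {1, 3, 4, 5, 6, 7, 8, 9, 10, 11, 12, 13, 14, 15, 16}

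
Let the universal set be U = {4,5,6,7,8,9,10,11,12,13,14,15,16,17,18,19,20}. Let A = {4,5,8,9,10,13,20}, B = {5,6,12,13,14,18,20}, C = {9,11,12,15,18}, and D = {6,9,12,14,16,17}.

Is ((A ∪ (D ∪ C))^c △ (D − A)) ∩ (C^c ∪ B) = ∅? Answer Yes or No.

D ∪ C = {6,9,11,12,14,15,16,17,18}
A ∪ (D ∪ C) = {4,5,6,8,9,10,11,12,13,14,15,16,17,18,20}
(A ∪ (D ∪ C))^c = {7,19}
D − A = {6,12,14,16,17}
(A ∪ (D ∪ C))^c △ (D − A) = {6,7,12,14,16,17,19}
C^c = {4,5,6,7,8,10,13,14,16,17,19,20}
C^c ∪ B = {4,5,6,7,8,10,12,13,14,16,17,18,19,20}
6 lies in both, so they are not disjoint.

No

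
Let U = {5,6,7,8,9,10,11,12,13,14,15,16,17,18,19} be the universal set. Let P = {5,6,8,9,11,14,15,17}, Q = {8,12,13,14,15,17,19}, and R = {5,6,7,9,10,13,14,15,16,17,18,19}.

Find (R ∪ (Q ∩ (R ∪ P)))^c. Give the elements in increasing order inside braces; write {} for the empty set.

R ∪ P = {5,6,7,8,9,10,11,13,14,15,16,17,18,19}
Q ∩ (R ∪ P) = {8,13,14,15,17,19}
R ∪ (Q ∩ (R ∪ P)) = {5,6,7,8,9,10,13,14,15,16,17,18,19}
(R ∪ (Q ∩ (R ∪ P)))^c = {11,12}

{11,12}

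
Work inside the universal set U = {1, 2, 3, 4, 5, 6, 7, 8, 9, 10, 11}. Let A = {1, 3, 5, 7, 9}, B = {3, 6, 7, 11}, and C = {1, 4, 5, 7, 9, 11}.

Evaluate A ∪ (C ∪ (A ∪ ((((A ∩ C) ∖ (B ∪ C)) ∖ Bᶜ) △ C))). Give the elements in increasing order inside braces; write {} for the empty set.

{1, 3, 4, 5, 7, 9, 11}

A ∩ C = {1, 5, 7, 9}
B ∪ C = {1, 3, 4, 5, 6, 7, 9, 11}
(A ∩ C) ∖ (B ∪ C) = {}
Bᶜ = {1, 2, 4, 5, 8, 9, 10}
((A ∩ C) ∖ (B ∪ C)) ∖ Bᶜ = {}
(((A ∩ C) ∖ (B ∪ C)) ∖ Bᶜ) △ C = {1, 4, 5, 7, 9, 11}
A ∪ ((((A ∩ C) ∖ (B ∪ C)) ∖ Bᶜ) △ C) = {1, 3, 4, 5, 7, 9, 11}
C ∪ (A ∪ ((((A ∩ C) ∖ (B ∪ C)) ∖ Bᶜ) △ C)) = {1, 3, 4, 5, 7, 9, 11}
A ∪ (C ∪ (A ∪ ((((A ∩ C) ∖ (B ∪ C)) ∖ Bᶜ) △ C))) = {1, 3, 4, 5, 7, 9, 11}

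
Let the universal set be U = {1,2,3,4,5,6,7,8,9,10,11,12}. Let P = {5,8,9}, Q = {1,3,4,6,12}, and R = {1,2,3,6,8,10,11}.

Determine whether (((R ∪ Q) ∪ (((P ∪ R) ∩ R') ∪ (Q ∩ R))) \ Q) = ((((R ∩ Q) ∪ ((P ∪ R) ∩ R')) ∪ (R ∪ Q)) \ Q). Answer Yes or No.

Yes

R ∪ Q = {1,2,3,4,6,8,10,11,12}
P ∪ R = {1,2,3,5,6,8,9,10,11}
R' = {4,5,7,9,12}
(P ∪ R) ∩ R' = {5,9}
Q ∩ R = {1,3,6}
((P ∪ R) ∩ R') ∪ (Q ∩ R) = {1,3,5,6,9}
(R ∪ Q) ∪ (((P ∪ R) ∩ R') ∪ (Q ∩ R)) = {1,2,3,4,5,6,8,9,10,11,12}
((R ∪ Q) ∪ (((P ∪ R) ∩ R') ∪ (Q ∩ R))) \ Q = {2,5,8,9,10,11}
R ∩ Q = {1,3,6}
(R ∩ Q) ∪ ((P ∪ R) ∩ R') = {1,3,5,6,9}
((R ∩ Q) ∪ ((P ∪ R) ∩ R')) ∪ (R ∪ Q) = {1,2,3,4,5,6,8,9,10,11,12}
(((R ∩ Q) ∪ ((P ∪ R) ∩ R')) ∪ (R ∪ Q)) \ Q = {2,5,8,9,10,11}
Both equal {2,5,8,9,10,11}, so ((R ∪ Q) ∪ (((P ∪ R) ∩ R') ∪ (Q ∩ R))) \ Q = (((R ∩ Q) ∪ ((P ∪ R) ∩ R')) ∪ (R ∪ Q)) \ Q.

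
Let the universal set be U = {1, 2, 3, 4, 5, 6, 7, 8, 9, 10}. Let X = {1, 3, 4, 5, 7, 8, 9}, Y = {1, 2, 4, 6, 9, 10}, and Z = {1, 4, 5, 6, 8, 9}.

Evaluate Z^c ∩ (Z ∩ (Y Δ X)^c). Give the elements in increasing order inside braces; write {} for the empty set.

Z^c = {2, 3, 7, 10}
Y Δ X = {2, 3, 5, 6, 7, 8, 10}
(Y Δ X)^c = {1, 4, 9}
Z ∩ (Y Δ X)^c = {1, 4, 9}
Z^c ∩ (Z ∩ (Y Δ X)^c) = {}

{}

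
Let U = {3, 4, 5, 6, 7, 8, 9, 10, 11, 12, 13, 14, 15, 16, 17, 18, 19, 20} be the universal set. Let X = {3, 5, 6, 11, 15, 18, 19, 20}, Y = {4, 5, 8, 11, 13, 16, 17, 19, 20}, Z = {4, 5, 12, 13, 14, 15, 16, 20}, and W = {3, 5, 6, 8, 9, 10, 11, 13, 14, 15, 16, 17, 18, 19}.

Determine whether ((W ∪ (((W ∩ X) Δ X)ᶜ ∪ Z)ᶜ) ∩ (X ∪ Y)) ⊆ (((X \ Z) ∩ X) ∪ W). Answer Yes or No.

Yes

W ∩ X = {3, 5, 6, 11, 15, 18, 19}
(W ∩ X) Δ X = {20}
((W ∩ X) Δ X)ᶜ = {3, 4, 5, 6, 7, 8, 9, 10, 11, 12, 13, 14, 15, 16, 17, 18, 19}
((W ∩ X) Δ X)ᶜ ∪ Z = {3, 4, 5, 6, 7, 8, 9, 10, 11, 12, 13, 14, 15, 16, 17, 18, 19, 20}
(((W ∩ X) Δ X)ᶜ ∪ Z)ᶜ = {}
W ∪ (((W ∩ X) Δ X)ᶜ ∪ Z)ᶜ = {3, 5, 6, 8, 9, 10, 11, 13, 14, 15, 16, 17, 18, 19}
X ∪ Y = {3, 4, 5, 6, 8, 11, 13, 15, 16, 17, 18, 19, 20}
(W ∪ (((W ∩ X) Δ X)ᶜ ∪ Z)ᶜ) ∩ (X ∪ Y) = {3, 5, 6, 8, 11, 13, 15, 16, 17, 18, 19}
X \ Z = {3, 6, 11, 18, 19}
(X \ Z) ∩ X = {3, 6, 11, 18, 19}
((X \ Z) ∩ X) ∪ W = {3, 5, 6, 8, 9, 10, 11, 13, 14, 15, 16, 17, 18, 19}
Every element of {3, 5, 6, 8, 11, 13, 15, 16, 17, 18, 19} is in {3, 5, 6, 8, 9, 10, 11, 13, 14, 15, 16, 17, 18, 19}, so (W ∪ (((W ∩ X) Δ X)ᶜ ∪ Z)ᶜ) ∩ (X ∪ Y) ⊆ ((X \ Z) ∩ X) ∪ W.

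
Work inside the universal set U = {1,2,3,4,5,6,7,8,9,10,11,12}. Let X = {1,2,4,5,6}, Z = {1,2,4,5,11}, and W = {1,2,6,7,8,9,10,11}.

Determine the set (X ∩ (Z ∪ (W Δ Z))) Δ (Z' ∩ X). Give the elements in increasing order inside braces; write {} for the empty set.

{1,2,4,5}

W Δ Z = {4,5,6,7,8,9,10}
Z ∪ (W Δ Z) = {1,2,4,5,6,7,8,9,10,11}
X ∩ (Z ∪ (W Δ Z)) = {1,2,4,5,6}
Z' = {3,6,7,8,9,10,12}
Z' ∩ X = {6}
(X ∩ (Z ∪ (W Δ Z))) Δ (Z' ∩ X) = {1,2,4,5}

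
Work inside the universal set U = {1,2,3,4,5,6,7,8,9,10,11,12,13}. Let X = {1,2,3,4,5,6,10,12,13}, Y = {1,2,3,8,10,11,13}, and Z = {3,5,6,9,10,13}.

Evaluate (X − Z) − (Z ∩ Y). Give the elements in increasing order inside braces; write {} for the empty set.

X − Z = {1,2,4,12}
Z ∩ Y = {3,10,13}
(X − Z) − (Z ∩ Y) = {1,2,4,12}

{1,2,4,12}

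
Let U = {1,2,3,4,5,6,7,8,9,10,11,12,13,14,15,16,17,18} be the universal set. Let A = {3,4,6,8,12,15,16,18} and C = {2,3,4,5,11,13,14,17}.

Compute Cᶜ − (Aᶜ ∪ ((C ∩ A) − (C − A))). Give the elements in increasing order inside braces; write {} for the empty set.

{6,8,12,15,16,18}

Cᶜ = {1,6,7,8,9,10,12,15,16,18}
Aᶜ = {1,2,5,7,9,10,11,13,14,17}
C ∩ A = {3,4}
C − A = {2,5,11,13,14,17}
(C ∩ A) − (C − A) = {3,4}
Aᶜ ∪ ((C ∩ A) − (C − A)) = {1,2,3,4,5,7,9,10,11,13,14,17}
Cᶜ − (Aᶜ ∪ ((C ∩ A) − (C − A))) = {6,8,12,15,16,18}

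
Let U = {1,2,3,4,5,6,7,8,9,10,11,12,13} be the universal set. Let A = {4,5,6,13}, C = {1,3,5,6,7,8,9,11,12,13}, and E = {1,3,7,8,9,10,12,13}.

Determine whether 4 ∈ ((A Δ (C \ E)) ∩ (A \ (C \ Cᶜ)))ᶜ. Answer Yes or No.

No

4 ∉ C and 4 ∉ E, so 4 ∉ C \ E
4 ∈ A and 4 ∉ (C \ E), so 4 ∈ A Δ (C \ E)
4 ∉ C, so 4 ∈ Cᶜ
4 ∉ C and 4 ∈ Cᶜ, so 4 ∉ C \ Cᶜ
4 ∈ A and 4 ∉ (C \ Cᶜ), so 4 ∈ A \ (C \ Cᶜ)
4 ∈ (A Δ (C \ E)) and 4 ∈ (A \ (C \ Cᶜ)), so 4 ∈ (A Δ (C \ E)) ∩ (A \ (C \ Cᶜ))
4 ∉ ((A Δ (C \ E)) ∩ (A \ (C \ Cᶜ)))ᶜ since 4 ∈ ((A Δ (C \ E)) ∩ (A \ (C \ Cᶜ)))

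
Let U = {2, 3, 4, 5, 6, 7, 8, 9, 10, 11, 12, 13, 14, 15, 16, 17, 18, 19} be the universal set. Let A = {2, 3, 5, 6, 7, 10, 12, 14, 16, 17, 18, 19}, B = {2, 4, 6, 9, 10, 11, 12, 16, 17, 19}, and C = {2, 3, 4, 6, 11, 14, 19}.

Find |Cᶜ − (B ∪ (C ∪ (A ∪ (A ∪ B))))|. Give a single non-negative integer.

3

Cᶜ = {5, 7, 8, 9, 10, 12, 13, 15, 16, 17, 18}
A ∪ B = {2, 3, 4, 5, 6, 7, 9, 10, 11, 12, 14, 16, 17, 18, 19}
A ∪ (A ∪ B) = {2, 3, 4, 5, 6, 7, 9, 10, 11, 12, 14, 16, 17, 18, 19}
C ∪ (A ∪ (A ∪ B)) = {2, 3, 4, 5, 6, 7, 9, 10, 11, 12, 14, 16, 17, 18, 19}
B ∪ (C ∪ (A ∪ (A ∪ B))) = {2, 3, 4, 5, 6, 7, 9, 10, 11, 12, 14, 16, 17, 18, 19}
Cᶜ − (B ∪ (C ∪ (A ∪ (A ∪ B)))) = {8, 13, 15}
|Cᶜ − (B ∪ (C ∪ (A ∪ (A ∪ B))))| = 3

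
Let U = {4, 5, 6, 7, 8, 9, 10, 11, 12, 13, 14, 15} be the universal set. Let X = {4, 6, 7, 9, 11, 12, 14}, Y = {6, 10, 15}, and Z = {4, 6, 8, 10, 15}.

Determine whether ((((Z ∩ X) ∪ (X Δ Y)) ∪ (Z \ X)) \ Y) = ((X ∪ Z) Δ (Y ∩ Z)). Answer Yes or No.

Z ∩ X = {4, 6}
X Δ Y = {4, 7, 9, 10, 11, 12, 14, 15}
(Z ∩ X) ∪ (X Δ Y) = {4, 6, 7, 9, 10, 11, 12, 14, 15}
Z \ X = {8, 10, 15}
((Z ∩ X) ∪ (X Δ Y)) ∪ (Z \ X) = {4, 6, 7, 8, 9, 10, 11, 12, 14, 15}
(((Z ∩ X) ∪ (X Δ Y)) ∪ (Z \ X)) \ Y = {4, 7, 8, 9, 11, 12, 14}
X ∪ Z = {4, 6, 7, 8, 9, 10, 11, 12, 14, 15}
Y ∩ Z = {6, 10, 15}
(X ∪ Z) Δ (Y ∩ Z) = {4, 7, 8, 9, 11, 12, 14}
Both equal {4, 7, 8, 9, 11, 12, 14}, so (((Z ∩ X) ∪ (X Δ Y)) ∪ (Z \ X)) \ Y = (X ∪ Z) Δ (Y ∩ Z).

Yes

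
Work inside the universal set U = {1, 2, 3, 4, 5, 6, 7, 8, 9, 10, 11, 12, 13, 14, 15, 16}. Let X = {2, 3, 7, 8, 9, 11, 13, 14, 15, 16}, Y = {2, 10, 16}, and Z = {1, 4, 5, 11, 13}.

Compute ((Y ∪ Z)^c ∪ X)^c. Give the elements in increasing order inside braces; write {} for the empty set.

{1, 4, 5, 10}

Y ∪ Z = {1, 2, 4, 5, 10, 11, 13, 16}
(Y ∪ Z)^c = {3, 6, 7, 8, 9, 12, 14, 15}
(Y ∪ Z)^c ∪ X = {2, 3, 6, 7, 8, 9, 11, 12, 13, 14, 15, 16}
((Y ∪ Z)^c ∪ X)^c = {1, 4, 5, 10}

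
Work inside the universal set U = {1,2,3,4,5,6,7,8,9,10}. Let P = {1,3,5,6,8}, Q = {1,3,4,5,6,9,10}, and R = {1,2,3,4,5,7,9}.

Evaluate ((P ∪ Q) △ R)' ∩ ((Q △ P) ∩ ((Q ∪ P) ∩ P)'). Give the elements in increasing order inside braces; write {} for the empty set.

{4,9}

P ∪ Q = {1,3,4,5,6,8,9,10}
(P ∪ Q) △ R = {2,6,7,8,10}
((P ∪ Q) △ R)' = {1,3,4,5,9}
Q △ P = {4,8,9,10}
Q ∪ P = {1,3,4,5,6,8,9,10}
(Q ∪ P) ∩ P = {1,3,5,6,8}
((Q ∪ P) ∩ P)' = {2,4,7,9,10}
(Q △ P) ∩ ((Q ∪ P) ∩ P)' = {4,9,10}
((P ∪ Q) △ R)' ∩ ((Q △ P) ∩ ((Q ∪ P) ∩ P)') = {4,9}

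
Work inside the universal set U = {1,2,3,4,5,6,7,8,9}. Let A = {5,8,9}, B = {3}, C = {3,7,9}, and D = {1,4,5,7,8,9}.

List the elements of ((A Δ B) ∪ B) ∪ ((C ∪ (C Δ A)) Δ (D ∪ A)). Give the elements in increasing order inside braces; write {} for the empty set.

A Δ B = {3,5,8,9}
(A Δ B) ∪ B = {3,5,8,9}
C Δ A = {3,5,7,8}
C ∪ (C Δ A) = {3,5,7,8,9}
D ∪ A = {1,4,5,7,8,9}
(C ∪ (C Δ A)) Δ (D ∪ A) = {1,3,4}
((A Δ B) ∪ B) ∪ ((C ∪ (C Δ A)) Δ (D ∪ A)) = {1,3,4,5,8,9}

{1,3,4,5,8,9}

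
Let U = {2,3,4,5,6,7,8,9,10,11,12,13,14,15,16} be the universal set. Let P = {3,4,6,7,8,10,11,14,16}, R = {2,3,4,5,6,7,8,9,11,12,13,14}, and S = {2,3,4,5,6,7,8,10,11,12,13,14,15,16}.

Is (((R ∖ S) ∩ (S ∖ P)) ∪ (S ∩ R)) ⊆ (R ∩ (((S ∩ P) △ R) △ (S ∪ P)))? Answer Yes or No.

R ∖ S = {9}
S ∖ P = {2,5,12,13,15}
(R ∖ S) ∩ (S ∖ P) = {}
S ∩ R = {2,3,4,5,6,7,8,11,12,13,14}
((R ∖ S) ∩ (S ∖ P)) ∪ (S ∩ R) = {2,3,4,5,6,7,8,11,12,13,14}
S ∩ P = {3,4,6,7,8,10,11,14,16}
(S ∩ P) △ R = {2,5,9,10,12,13,16}
S ∪ P = {2,3,4,5,6,7,8,10,11,12,13,14,15,16}
((S ∩ P) △ R) △ (S ∪ P) = {3,4,6,7,8,9,11,14,15}
R ∩ (((S ∩ P) △ R) △ (S ∪ P)) = {3,4,6,7,8,9,11,14}
2 ∈ ((R ∖ S) ∩ (S ∖ P)) ∪ (S ∩ R) but 2 ∉ R ∩ (((S ∩ P) △ R) △ (S ∪ P)), so the inclusion fails.

No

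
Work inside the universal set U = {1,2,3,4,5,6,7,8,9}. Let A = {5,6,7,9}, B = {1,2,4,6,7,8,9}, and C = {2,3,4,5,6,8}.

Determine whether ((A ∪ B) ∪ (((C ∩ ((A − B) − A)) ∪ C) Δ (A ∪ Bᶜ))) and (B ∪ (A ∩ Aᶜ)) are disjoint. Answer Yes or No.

No

A ∪ B = {1,2,4,5,6,7,8,9}
A − B = {5}
(A − B) − A = {}
C ∩ ((A − B) − A) = {}
(C ∩ ((A − B) − A)) ∪ C = {2,3,4,5,6,8}
Bᶜ = {3,5}
A ∪ Bᶜ = {3,5,6,7,9}
((C ∩ ((A − B) − A)) ∪ C) Δ (A ∪ Bᶜ) = {2,4,7,8,9}
(A ∪ B) ∪ (((C ∩ ((A − B) − A)) ∪ C) Δ (A ∪ Bᶜ)) = {1,2,4,5,6,7,8,9}
Aᶜ = {1,2,3,4,8}
A ∩ Aᶜ = {}
B ∪ (A ∩ Aᶜ) = {1,2,4,6,7,8,9}
1 lies in both, so they are not disjoint.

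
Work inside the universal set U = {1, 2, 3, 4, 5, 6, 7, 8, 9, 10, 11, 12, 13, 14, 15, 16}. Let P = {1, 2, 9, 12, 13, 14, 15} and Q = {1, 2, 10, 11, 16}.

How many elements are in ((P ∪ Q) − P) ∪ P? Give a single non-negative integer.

P ∪ Q = {1, 2, 9, 10, 11, 12, 13, 14, 15, 16}
(P ∪ Q) − P = {10, 11, 16}
((P ∪ Q) − P) ∪ P = {1, 2, 9, 10, 11, 12, 13, 14, 15, 16}
|((P ∪ Q) − P) ∪ P| = 10

10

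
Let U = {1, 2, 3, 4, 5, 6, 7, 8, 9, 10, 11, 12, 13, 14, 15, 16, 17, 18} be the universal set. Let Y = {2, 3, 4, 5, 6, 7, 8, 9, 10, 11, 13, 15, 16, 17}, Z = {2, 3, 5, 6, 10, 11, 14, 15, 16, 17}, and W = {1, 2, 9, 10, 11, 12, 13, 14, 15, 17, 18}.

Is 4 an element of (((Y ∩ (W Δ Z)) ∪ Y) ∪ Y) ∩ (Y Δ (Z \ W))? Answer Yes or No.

4 ∉ W and 4 ∉ Z, so 4 ∉ W Δ Z
4 ∈ Y and 4 ∉ (W Δ Z), so 4 ∉ Y ∩ (W Δ Z)
4 ∉ (Y ∩ (W Δ Z)) and 4 ∈ Y, so 4 ∈ (Y ∩ (W Δ Z)) ∪ Y
4 ∈ ((Y ∩ (W Δ Z)) ∪ Y) and 4 ∈ Y, so 4 ∈ ((Y ∩ (W Δ Z)) ∪ Y) ∪ Y
4 ∉ Z and 4 ∉ W, so 4 ∉ Z \ W
4 ∈ Y and 4 ∉ (Z \ W), so 4 ∈ Y Δ (Z \ W)
4 ∈ (((Y ∩ (W Δ Z)) ∪ Y) ∪ Y) and 4 ∈ (Y Δ (Z \ W)), so 4 ∈ (((Y ∩ (W Δ Z)) ∪ Y) ∪ Y) ∩ (Y Δ (Z \ W))

Yes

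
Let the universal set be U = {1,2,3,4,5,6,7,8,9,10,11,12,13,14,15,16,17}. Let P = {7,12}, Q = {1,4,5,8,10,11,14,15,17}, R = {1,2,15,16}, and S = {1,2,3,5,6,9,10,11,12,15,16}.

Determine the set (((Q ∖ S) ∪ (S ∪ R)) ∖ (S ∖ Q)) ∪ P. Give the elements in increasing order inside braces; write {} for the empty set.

{1,4,5,7,8,10,11,12,14,15,17}

Q ∖ S = {4,8,14,17}
S ∪ R = {1,2,3,5,6,9,10,11,12,15,16}
(Q ∖ S) ∪ (S ∪ R) = {1,2,3,4,5,6,8,9,10,11,12,14,15,16,17}
S ∖ Q = {2,3,6,9,12,16}
((Q ∖ S) ∪ (S ∪ R)) ∖ (S ∖ Q) = {1,4,5,8,10,11,14,15,17}
(((Q ∖ S) ∪ (S ∪ R)) ∖ (S ∖ Q)) ∪ P = {1,4,5,7,8,10,11,12,14,15,17}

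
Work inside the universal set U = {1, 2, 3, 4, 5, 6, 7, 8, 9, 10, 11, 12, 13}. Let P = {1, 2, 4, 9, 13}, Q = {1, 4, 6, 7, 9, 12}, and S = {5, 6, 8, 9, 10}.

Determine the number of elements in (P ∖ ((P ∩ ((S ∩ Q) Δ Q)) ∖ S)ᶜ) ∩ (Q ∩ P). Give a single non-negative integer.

S ∩ Q = {6, 9}
(S ∩ Q) Δ Q = {1, 4, 7, 12}
P ∩ ((S ∩ Q) Δ Q) = {1, 4}
(P ∩ ((S ∩ Q) Δ Q)) ∖ S = {1, 4}
((P ∩ ((S ∩ Q) Δ Q)) ∖ S)ᶜ = {2, 3, 5, 6, 7, 8, 9, 10, 11, 12, 13}
P ∖ ((P ∩ ((S ∩ Q) Δ Q)) ∖ S)ᶜ = {1, 4}
Q ∩ P = {1, 4, 9}
(P ∖ ((P ∩ ((S ∩ Q) Δ Q)) ∖ S)ᶜ) ∩ (Q ∩ P) = {1, 4}
|(P ∖ ((P ∩ ((S ∩ Q) Δ Q)) ∖ S)ᶜ) ∩ (Q ∩ P)| = 2

2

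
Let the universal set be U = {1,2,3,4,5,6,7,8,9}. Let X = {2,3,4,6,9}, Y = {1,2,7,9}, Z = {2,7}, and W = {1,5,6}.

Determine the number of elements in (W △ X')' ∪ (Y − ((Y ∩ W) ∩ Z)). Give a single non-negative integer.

X' = {1,5,7,8}
W △ X' = {6,7,8}
(W △ X')' = {1,2,3,4,5,9}
Y ∩ W = {1}
(Y ∩ W) ∩ Z = {}
Y − ((Y ∩ W) ∩ Z) = {1,2,7,9}
(W △ X')' ∪ (Y − ((Y ∩ W) ∩ Z)) = {1,2,3,4,5,7,9}
|(W △ X')' ∪ (Y − ((Y ∩ W) ∩ Z))| = 7

7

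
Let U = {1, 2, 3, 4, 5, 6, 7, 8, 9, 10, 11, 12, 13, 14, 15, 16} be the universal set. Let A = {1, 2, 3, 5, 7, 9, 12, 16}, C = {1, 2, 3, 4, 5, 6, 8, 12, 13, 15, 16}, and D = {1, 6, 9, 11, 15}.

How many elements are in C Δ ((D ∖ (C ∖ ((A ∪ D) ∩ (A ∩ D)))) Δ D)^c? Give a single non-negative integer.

A ∪ D = {1, 2, 3, 5, 6, 7, 9, 11, 12, 15, 16}
A ∩ D = {1, 9}
(A ∪ D) ∩ (A ∩ D) = {1, 9}
C ∖ ((A ∪ D) ∩ (A ∩ D)) = {2, 3, 4, 5, 6, 8, 12, 13, 15, 16}
D ∖ (C ∖ ((A ∪ D) ∩ (A ∩ D))) = {1, 9, 11}
(D ∖ (C ∖ ((A ∪ D) ∩ (A ∩ D)))) Δ D = {6, 15}
((D ∖ (C ∖ ((A ∪ D) ∩ (A ∩ D)))) Δ D)^c = {1, 2, 3, 4, 5, 7, 8, 9, 10, 11, 12, 13, 14, 16}
C Δ ((D ∖ (C ∖ ((A ∪ D) ∩ (A ∩ D)))) Δ D)^c = {6, 7, 9, 10, 11, 14, 15}
|C Δ ((D ∖ (C ∖ ((A ∪ D) ∩ (A ∩ D)))) Δ D)^c| = 7

7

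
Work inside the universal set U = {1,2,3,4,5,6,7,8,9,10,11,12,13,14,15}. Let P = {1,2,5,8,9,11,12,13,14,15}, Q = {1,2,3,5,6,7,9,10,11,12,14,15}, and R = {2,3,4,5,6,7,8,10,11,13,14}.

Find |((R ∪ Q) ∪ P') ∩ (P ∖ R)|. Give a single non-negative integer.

R ∪ Q = {1,2,3,4,5,6,7,8,9,10,11,12,13,14,15}
P' = {3,4,6,7,10}
(R ∪ Q) ∪ P' = {1,2,3,4,5,6,7,8,9,10,11,12,13,14,15}
P ∖ R = {1,9,12,15}
((R ∪ Q) ∪ P') ∩ (P ∖ R) = {1,9,12,15}
|((R ∪ Q) ∪ P') ∩ (P ∖ R)| = 4

4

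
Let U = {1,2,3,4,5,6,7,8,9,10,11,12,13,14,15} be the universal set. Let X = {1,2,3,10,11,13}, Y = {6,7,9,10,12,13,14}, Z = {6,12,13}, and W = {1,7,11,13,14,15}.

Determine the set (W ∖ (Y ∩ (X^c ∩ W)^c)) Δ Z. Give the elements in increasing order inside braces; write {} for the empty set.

X^c = {4,5,6,7,8,9,12,14,15}
X^c ∩ W = {7,14,15}
(X^c ∩ W)^c = {1,2,3,4,5,6,8,9,10,11,12,13}
Y ∩ (X^c ∩ W)^c = {6,9,10,12,13}
W ∖ (Y ∩ (X^c ∩ W)^c) = {1,7,11,14,15}
(W ∖ (Y ∩ (X^c ∩ W)^c)) Δ Z = {1,6,7,11,12,13,14,15}

{1,6,7,11,12,13,14,15}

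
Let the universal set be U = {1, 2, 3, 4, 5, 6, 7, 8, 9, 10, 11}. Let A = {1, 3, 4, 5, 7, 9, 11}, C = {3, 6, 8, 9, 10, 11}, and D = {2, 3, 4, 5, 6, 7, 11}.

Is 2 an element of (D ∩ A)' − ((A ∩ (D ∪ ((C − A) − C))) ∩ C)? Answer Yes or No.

2 ∈ D and 2 ∉ A, so 2 ∉ D ∩ A
2 ∈ (D ∩ A)' since 2 ∉ (D ∩ A)
2 ∉ C and 2 ∉ A, so 2 ∉ C − A
2 ∉ (C − A) and 2 ∉ C, so 2 ∉ (C − A) − C
2 ∈ D and 2 ∉ ((C − A) − C), so 2 ∈ D ∪ ((C − A) − C)
2 ∉ A and 2 ∈ (D ∪ ((C − A) − C)), so 2 ∉ A ∩ (D ∪ ((C − A) − C))
2 ∉ (A ∩ (D ∪ ((C − A) − C))) and 2 ∉ C, so 2 ∉ (A ∩ (D ∪ ((C − A) − C))) ∩ C
2 ∈ (D ∩ A)' and 2 ∉ ((A ∩ (D ∪ ((C − A) − C))) ∩ C), so 2 ∈ (D ∩ A)' − ((A ∩ (D ∪ ((C − A) − C))) ∩ C)

Yes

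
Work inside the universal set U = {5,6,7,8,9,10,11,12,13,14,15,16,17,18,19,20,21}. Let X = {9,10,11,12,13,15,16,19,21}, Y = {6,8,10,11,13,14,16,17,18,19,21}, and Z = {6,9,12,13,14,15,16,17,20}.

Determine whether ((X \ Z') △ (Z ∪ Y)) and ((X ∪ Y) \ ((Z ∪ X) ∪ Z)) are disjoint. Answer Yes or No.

No

Z' = {5,7,8,10,11,18,19,21}
X \ Z' = {9,12,13,15,16}
Z ∪ Y = {6,8,9,10,11,12,13,14,15,16,17,18,19,20,21}
(X \ Z') △ (Z ∪ Y) = {6,8,10,11,14,17,18,19,20,21}
X ∪ Y = {6,8,9,10,11,12,13,14,15,16,17,18,19,21}
Z ∪ X = {6,9,10,11,12,13,14,15,16,17,19,20,21}
(Z ∪ X) ∪ Z = {6,9,10,11,12,13,14,15,16,17,19,20,21}
(X ∪ Y) \ ((Z ∪ X) ∪ Z) = {8,18}
8 lies in both, so they are not disjoint.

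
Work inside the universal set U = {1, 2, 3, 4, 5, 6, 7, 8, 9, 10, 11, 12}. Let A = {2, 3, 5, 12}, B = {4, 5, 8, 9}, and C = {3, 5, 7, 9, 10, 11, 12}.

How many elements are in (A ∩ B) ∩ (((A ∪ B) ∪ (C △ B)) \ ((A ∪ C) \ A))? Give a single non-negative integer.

A ∩ B = {5}
A ∪ B = {2, 3, 4, 5, 8, 9, 12}
C △ B = {3, 4, 7, 8, 10, 11, 12}
(A ∪ B) ∪ (C △ B) = {2, 3, 4, 5, 7, 8, 9, 10, 11, 12}
A ∪ C = {2, 3, 5, 7, 9, 10, 11, 12}
(A ∪ C) \ A = {7, 9, 10, 11}
((A ∪ B) ∪ (C △ B)) \ ((A ∪ C) \ A) = {2, 3, 4, 5, 8, 12}
(A ∩ B) ∩ (((A ∪ B) ∪ (C △ B)) \ ((A ∪ C) \ A)) = {5}
|(A ∩ B) ∩ (((A ∪ B) ∪ (C △ B)) \ ((A ∪ C) \ A))| = 1

1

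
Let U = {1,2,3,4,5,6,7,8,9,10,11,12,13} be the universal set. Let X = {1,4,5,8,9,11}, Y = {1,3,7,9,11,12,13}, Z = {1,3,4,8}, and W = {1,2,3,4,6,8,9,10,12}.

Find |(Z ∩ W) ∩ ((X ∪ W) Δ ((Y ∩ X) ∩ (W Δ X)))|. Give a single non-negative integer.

4

Z ∩ W = {1,3,4,8}
X ∪ W = {1,2,3,4,5,6,8,9,10,11,12}
Y ∩ X = {1,9,11}
W Δ X = {2,3,5,6,10,11,12}
(Y ∩ X) ∩ (W Δ X) = {11}
(X ∪ W) Δ ((Y ∩ X) ∩ (W Δ X)) = {1,2,3,4,5,6,8,9,10,12}
(Z ∩ W) ∩ ((X ∪ W) Δ ((Y ∩ X) ∩ (W Δ X))) = {1,3,4,8}
|(Z ∩ W) ∩ ((X ∪ W) Δ ((Y ∩ X) ∩ (W Δ X)))| = 4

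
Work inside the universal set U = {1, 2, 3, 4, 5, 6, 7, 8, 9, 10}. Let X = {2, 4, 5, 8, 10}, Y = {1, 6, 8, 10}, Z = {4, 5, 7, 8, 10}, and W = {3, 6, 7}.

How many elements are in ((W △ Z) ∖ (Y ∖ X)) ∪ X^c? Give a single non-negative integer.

9

W △ Z = {3, 4, 5, 6, 8, 10}
Y ∖ X = {1, 6}
(W △ Z) ∖ (Y ∖ X) = {3, 4, 5, 8, 10}
X^c = {1, 3, 6, 7, 9}
((W △ Z) ∖ (Y ∖ X)) ∪ X^c = {1, 3, 4, 5, 6, 7, 8, 9, 10}
|((W △ Z) ∖ (Y ∖ X)) ∪ X^c| = 9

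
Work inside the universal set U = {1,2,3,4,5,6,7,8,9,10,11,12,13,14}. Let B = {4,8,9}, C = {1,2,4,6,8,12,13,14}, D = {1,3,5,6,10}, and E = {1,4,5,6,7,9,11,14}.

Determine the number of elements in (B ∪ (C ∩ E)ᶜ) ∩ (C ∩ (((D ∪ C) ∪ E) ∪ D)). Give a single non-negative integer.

C ∩ E = {1,4,6,14}
(C ∩ E)ᶜ = {2,3,5,7,8,9,10,11,12,13}
B ∪ (C ∩ E)ᶜ = {2,3,4,5,7,8,9,10,11,12,13}
D ∪ C = {1,2,3,4,5,6,8,10,12,13,14}
(D ∪ C) ∪ E = {1,2,3,4,5,6,7,8,9,10,11,12,13,14}
((D ∪ C) ∪ E) ∪ D = {1,2,3,4,5,6,7,8,9,10,11,12,13,14}
C ∩ (((D ∪ C) ∪ E) ∪ D) = {1,2,4,6,8,12,13,14}
(B ∪ (C ∩ E)ᶜ) ∩ (C ∩ (((D ∪ C) ∪ E) ∪ D)) = {2,4,8,12,13}
|(B ∪ (C ∩ E)ᶜ) ∩ (C ∩ (((D ∪ C) ∪ E) ∪ D))| = 5

5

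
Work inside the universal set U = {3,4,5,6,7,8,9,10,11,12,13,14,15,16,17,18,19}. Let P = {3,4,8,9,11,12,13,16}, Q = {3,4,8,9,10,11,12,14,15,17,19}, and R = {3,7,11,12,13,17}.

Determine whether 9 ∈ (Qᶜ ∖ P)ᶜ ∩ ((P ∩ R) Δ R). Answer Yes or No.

9 ∈ Q, so 9 ∉ Qᶜ
9 ∉ Qᶜ and 9 ∈ P, so 9 ∉ Qᶜ ∖ P
9 ∈ (Qᶜ ∖ P)ᶜ since 9 ∉ (Qᶜ ∖ P)
9 ∈ P and 9 ∉ R, so 9 ∉ P ∩ R
9 ∉ (P ∩ R) and 9 ∉ R, so 9 ∉ (P ∩ R) Δ R
9 ∈ (Qᶜ ∖ P)ᶜ and 9 ∉ ((P ∩ R) Δ R), so 9 ∉ (Qᶜ ∖ P)ᶜ ∩ ((P ∩ R) Δ R)

No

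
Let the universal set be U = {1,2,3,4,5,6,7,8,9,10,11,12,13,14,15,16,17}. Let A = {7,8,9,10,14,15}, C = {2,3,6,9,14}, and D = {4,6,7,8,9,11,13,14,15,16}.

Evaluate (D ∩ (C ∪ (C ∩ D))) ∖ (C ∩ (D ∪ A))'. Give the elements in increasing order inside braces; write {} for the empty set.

{6,9,14}

C ∩ D = {6,9,14}
C ∪ (C ∩ D) = {2,3,6,9,14}
D ∩ (C ∪ (C ∩ D)) = {6,9,14}
D ∪ A = {4,6,7,8,9,10,11,13,14,15,16}
C ∩ (D ∪ A) = {6,9,14}
(C ∩ (D ∪ A))' = {1,2,3,4,5,7,8,10,11,12,13,15,16,17}
(D ∩ (C ∪ (C ∩ D))) ∖ (C ∩ (D ∪ A))' = {6,9,14}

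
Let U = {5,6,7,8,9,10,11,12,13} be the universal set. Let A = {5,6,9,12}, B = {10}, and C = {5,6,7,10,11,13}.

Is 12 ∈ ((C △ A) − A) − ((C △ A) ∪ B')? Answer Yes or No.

No

12 ∉ C and 12 ∈ A, so 12 ∈ C △ A
12 ∈ (C △ A) and 12 ∈ A, so 12 ∉ (C △ A) − A
12 ∉ C and 12 ∈ A, so 12 ∈ C △ A
12 ∉ B, so 12 ∈ B'
12 ∈ (C △ A) and 12 ∈ B', so 12 ∈ (C △ A) ∪ B'
12 ∉ ((C △ A) − A) and 12 ∈ ((C △ A) ∪ B'), so 12 ∉ ((C △ A) − A) − ((C △ A) ∪ B')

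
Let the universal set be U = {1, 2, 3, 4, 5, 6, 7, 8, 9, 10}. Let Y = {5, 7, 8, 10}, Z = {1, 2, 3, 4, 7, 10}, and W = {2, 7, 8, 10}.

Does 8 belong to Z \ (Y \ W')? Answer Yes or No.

No

8 ∈ W, so 8 ∉ W'
8 ∈ Y and 8 ∉ W', so 8 ∈ Y \ W'
8 ∉ Z and 8 ∈ (Y \ W'), so 8 ∉ Z \ (Y \ W')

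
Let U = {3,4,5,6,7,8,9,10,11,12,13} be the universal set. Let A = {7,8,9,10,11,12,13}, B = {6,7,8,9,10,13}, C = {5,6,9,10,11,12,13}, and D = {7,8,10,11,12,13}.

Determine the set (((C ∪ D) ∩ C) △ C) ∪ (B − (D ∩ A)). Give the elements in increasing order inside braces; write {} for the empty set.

C ∪ D = {5,6,7,8,9,10,11,12,13}
(C ∪ D) ∩ C = {5,6,9,10,11,12,13}
((C ∪ D) ∩ C) △ C = {}
D ∩ A = {7,8,10,11,12,13}
B − (D ∩ A) = {6,9}
(((C ∪ D) ∩ C) △ C) ∪ (B − (D ∩ A)) = {6,9}

{6,9}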